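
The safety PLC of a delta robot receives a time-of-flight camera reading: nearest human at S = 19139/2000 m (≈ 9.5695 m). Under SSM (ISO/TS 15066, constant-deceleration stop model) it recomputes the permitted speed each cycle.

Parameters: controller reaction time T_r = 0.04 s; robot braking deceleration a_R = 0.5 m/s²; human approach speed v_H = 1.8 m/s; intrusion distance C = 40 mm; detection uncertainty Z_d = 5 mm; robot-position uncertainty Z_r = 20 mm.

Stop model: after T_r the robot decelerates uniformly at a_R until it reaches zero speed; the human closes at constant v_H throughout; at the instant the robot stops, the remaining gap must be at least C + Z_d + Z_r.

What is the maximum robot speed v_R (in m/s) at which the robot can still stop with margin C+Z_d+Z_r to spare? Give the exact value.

v_R_max = 7/4 m/s = 1.7500 m/s

at the boundary: (1)·v² + (91/25)·v + (-3773/400) = 0
  disc = (91/25)² − 4·(1)·(-3773/400) = 127449/2500 ; √disc = 357/50
  v_R = (−(91/25) + 357/50) / (2·(1)) = 7/4 m/s
check:
braking lasts T_s = (7/4)/(1/2) = 3.5000 s
robot in T_r: 1.7500·0.0400 = 0.0700 m
robot under decel: 1.7500²/(2·0.5000) = 3.0625 m
person approaches 1.8000·(0.0400+3.5000) = 6.3720 m
margins: 0.0400+0.0050+0.0200 = 0.0650 m
sum ≈ 0.0700+3.0625+6.3720+0.0650 ≈ 9.5695 m = S ✓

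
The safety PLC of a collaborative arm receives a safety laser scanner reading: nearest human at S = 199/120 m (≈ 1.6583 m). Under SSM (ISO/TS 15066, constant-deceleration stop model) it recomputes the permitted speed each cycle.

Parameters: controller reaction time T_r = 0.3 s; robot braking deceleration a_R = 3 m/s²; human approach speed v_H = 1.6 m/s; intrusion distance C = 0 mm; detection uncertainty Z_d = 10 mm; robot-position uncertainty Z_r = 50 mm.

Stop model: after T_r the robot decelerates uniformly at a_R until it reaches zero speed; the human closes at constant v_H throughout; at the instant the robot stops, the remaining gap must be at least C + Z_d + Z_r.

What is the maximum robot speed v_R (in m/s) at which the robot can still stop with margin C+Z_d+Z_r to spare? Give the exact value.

at the boundary: (1/6)·v² + (5/6)·v + (-671/600) = 0
  disc = (5/6)² − 4·(1/6)·(-671/600) = 36/25 ; √disc = 6/5
  v_R = (−(5/6) + 6/5) / (2·(1/6)) = 11/10 m/s
check:
stop time T_s = (11/10)/3 = 0.3667 s
reaction-phase robot travel = 1.1000·0.3000 = 0.3300 m
robot under decel: 1.1000²/(2·3.0000) = 0.2017 m
person approaches 1.6000·(0.3000+0.3667) = 1.0667 m
residual clearance needed = 0.0000+0.0100+0.0500 = 0.0600 m
sum ≈ 0.3300+0.2017+1.0667+0.0600 ≈ 1.6583 m = S ✓

v_R_max = 11/10 m/s = 1.1000 m/s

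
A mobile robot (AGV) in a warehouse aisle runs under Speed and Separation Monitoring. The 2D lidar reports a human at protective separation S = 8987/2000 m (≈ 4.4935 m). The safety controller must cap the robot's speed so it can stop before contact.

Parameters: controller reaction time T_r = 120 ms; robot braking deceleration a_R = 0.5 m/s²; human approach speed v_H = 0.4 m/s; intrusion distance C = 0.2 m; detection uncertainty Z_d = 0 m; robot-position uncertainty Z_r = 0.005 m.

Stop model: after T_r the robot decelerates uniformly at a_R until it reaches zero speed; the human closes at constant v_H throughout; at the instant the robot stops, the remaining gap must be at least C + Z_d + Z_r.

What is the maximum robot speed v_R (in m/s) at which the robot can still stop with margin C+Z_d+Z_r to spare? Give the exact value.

at the boundary: (1)·v² + (23/25)·v + (-8481/2000) = 0
  disc = (23/25)² − 4·(1)·(-8481/2000) = 44521/2500 ; √disc = 211/50
  v_R = (−(23/25) + 211/50) / (2·(1)) = 33/20 m/s
check:
stop time T_s = (33/20)/(1/2) = 3.3000 s
reaction-phase robot travel = 1.6500·0.1200 = 0.1980 m
robot covers 1.6500·3.3000 − ½·0.5000·3.3000² = 2.7225 m while stopping
human over T_r+T_s: 0.4000·(0.1200+3.3000) = 1.3680 m
margins: 0.2000+0.0000+0.0050 = 0.2050 m
sum ≈ 0.1980+2.7225+1.3680+0.2050 ≈ 4.4935 m = S ✓

v_R_max = 33/20 m/s = 1.6500 m/s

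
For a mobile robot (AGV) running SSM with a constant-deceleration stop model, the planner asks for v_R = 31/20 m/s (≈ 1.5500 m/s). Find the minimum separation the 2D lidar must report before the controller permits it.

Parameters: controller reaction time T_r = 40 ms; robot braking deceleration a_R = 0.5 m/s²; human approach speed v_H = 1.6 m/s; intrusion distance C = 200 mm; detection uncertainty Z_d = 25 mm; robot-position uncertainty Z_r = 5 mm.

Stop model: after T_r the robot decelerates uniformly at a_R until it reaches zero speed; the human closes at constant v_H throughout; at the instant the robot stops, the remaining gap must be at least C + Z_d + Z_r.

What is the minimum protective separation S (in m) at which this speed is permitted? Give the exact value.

braking lasts T_s = (31/20)/(1/2) = 3.1000 s
robot covers v_R·T_r = 1.5500·0.0400 = 0.0620 m before braking
robot under decel: 1.5500²/(2·0.5000) = 2.4025 m
human over T_r+T_s: 1.6000·(0.0400+3.1000) = 5.0240 m
C+Z_d+Z_r = 0.2000+0.0250+0.0050 = 0.2300 m
S_min ≈ 0.0620+2.4025+5.0240+0.2300  ⇒  S_min = 15437/2000 m

S_min = 15437/2000 m = 7.7185 m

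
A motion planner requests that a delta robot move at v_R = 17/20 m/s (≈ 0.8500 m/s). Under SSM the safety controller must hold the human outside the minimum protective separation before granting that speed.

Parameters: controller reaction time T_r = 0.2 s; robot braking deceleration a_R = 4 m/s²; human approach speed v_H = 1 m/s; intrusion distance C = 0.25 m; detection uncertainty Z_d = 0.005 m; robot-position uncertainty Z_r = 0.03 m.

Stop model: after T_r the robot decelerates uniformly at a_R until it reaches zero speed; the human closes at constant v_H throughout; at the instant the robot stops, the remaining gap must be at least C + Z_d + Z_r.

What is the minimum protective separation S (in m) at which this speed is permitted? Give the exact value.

S_min = 613/640 m = 0.9578 m

braking lasts T_s = (17/20)/4 = 0.2125 s
robot in T_r: 0.8500·0.2000 = 0.1700 m
robot covers 0.8500·0.2125 − ½·4.0000·0.2125² = 0.0903 m while stopping
human closes 1.0000·0.4125 = 0.4125 m
residual clearance needed = 0.2500+0.0050+0.0300 = 0.2850 m
S_min ≈ 0.1700+0.0903+0.4125+0.2850  ⇒  S_min = 613/640 m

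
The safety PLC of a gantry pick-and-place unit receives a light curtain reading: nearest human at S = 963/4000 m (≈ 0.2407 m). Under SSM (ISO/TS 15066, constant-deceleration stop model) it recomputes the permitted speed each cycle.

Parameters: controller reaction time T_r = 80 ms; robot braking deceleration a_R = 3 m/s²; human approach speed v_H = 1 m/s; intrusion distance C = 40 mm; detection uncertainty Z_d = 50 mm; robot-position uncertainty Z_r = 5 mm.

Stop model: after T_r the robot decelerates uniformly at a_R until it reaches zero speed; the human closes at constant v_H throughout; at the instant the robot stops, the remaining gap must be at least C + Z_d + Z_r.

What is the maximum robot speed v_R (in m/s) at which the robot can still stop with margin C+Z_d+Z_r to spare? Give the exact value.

collect terms ⇒ (1/6)·v_R² + (31/75)·v_R + (-263/4000) = 0
  disc = (31/75)² − 4·(1/6)·(-263/4000) = 19321/90000 ; √disc = 139/300
  v_R = (−(31/75) + 139/300) / (2·(1/6)) = 3/20 m/s
check:
stop time T_s = (3/20)/3 = 0.0500 s
robot covers v_R·T_r = 0.1500·0.0800 = 0.0120 m before braking
robot covers 0.1500·0.0500 − ½·3.0000·0.0500² = 0.0037 m while stopping
person approaches 1.0000·(0.0800+0.0500) = 0.1300 m
margins: 0.0400+0.0500+0.0050 = 0.0950 m
sum ≈ 0.0120+0.0037+0.1300+0.0950 ≈ 0.2407 m = S ✓

v_R_max = 3/20 m/s = 0.1500 m/s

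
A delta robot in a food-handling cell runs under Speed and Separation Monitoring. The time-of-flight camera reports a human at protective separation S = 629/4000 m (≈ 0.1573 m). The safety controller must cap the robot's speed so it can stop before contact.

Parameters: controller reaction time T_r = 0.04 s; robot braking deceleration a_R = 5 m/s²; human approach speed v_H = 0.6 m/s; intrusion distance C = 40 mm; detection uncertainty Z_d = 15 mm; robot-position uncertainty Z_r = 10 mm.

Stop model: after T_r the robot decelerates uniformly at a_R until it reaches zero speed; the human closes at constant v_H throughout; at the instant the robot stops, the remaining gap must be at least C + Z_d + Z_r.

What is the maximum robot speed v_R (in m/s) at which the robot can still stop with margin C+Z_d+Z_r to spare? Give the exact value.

at the boundary: (1/10)·v² + (4/25)·v + (-273/4000) = 0
  disc = (4/25)² − 4·(1/10)·(-273/4000) = 529/10000 ; √disc = 23/100
  v_R = (−(4/25) + 23/100) / (2·(1/10)) = 7/20 m/s
check:
braking lasts T_s = (7/20)/5 = 0.0700 s
robot covers v_R·T_r = 0.3500·0.0400 = 0.0140 m before braking
robot covers 0.3500·0.0700 − ½·5.0000·0.0700² = 0.0123 m while stopping
human over T_r+T_s: 0.6000·(0.0400+0.0700) = 0.0660 m
residual clearance needed = 0.0400+0.0150+0.0100 = 0.0650 m
sum ≈ 0.0140+0.0123+0.0660+0.0650 ≈ 0.1573 m = S ✓

v_R_max = 7/20 m/s = 0.3500 m/s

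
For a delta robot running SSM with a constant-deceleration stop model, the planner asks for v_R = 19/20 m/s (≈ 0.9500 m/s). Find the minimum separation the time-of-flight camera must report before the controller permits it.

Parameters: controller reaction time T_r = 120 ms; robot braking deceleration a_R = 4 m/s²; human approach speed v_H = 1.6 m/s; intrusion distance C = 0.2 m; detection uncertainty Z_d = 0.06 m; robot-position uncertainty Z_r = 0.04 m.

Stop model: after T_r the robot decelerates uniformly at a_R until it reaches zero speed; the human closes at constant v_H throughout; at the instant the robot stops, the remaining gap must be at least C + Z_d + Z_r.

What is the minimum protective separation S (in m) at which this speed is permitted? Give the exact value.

S_min = 17581/16000 m = 1.0988 m

braking lasts T_s = (19/20)/4 = 0.2375 s
robot covers v_R·T_r = 0.9500·0.1200 = 0.1140 m before braking
robot under decel: 0.9500²/(2·4.0000) = 0.1128 m
person approaches 1.6000·(0.1200+0.2375) = 0.5720 m
margins: 0.2000+0.0600+0.0400 = 0.3000 m
S_min ≈ 0.1140+0.1128+0.5720+0.3000  ⇒  S_min = 17581/16000 m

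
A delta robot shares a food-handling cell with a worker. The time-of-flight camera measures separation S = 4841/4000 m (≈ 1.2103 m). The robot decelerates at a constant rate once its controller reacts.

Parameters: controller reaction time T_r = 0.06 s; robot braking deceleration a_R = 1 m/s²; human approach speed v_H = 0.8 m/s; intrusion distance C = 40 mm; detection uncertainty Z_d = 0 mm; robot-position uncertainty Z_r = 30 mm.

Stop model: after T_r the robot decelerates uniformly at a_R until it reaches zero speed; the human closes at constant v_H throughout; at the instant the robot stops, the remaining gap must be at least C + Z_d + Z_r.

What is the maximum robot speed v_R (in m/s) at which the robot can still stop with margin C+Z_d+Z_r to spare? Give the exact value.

v_R_max = 17/20 m/s = 0.8500 m/s

at the boundary: (1/2)·v² + (43/50)·v + (-4369/4000) = 0
  disc = (43/50)² − 4·(1/2)·(-4369/4000) = 29241/10000 ; √disc = 171/100
  v_R = (−(43/50) + 171/100) / (2·(1/2)) = 17/20 m/s
check:
stop time T_s = (17/20)/1 = 0.8500 s
robot in T_r: 0.8500·0.0600 = 0.0510 m
robot covers 0.8500·0.8500 − ½·1.0000·0.8500² = 0.3613 m while stopping
person approaches 0.8000·(0.0600+0.8500) = 0.7280 m
margins: 0.0400+0.0000+0.0300 = 0.0700 m
sum ≈ 0.0510+0.3613+0.7280+0.0700 ≈ 1.2103 m = S ✓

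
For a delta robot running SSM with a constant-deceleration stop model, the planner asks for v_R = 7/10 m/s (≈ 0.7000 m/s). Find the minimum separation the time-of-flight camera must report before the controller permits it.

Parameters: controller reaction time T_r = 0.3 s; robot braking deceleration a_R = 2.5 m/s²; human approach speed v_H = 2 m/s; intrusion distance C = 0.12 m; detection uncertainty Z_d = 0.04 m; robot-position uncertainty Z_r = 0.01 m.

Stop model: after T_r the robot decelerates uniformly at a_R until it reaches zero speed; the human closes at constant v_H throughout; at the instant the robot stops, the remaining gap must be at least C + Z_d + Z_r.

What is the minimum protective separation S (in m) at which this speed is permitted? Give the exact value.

S_min = 819/500 m = 1.6380 m

T_s = v_R/a_R = (7/10)/(5/2) = 0.2800 s
reaction-phase robot travel = 0.7000·0.3000 = 0.2100 m
robot under decel: 0.7000²/(2·2.5000) = 0.0980 m
person approaches 2.0000·(0.3000+0.2800) = 1.1600 m
residual clearance needed = 0.1200+0.0400+0.0100 = 0.1700 m
S_min ≈ 0.2100+0.0980+1.1600+0.1700  ⇒  S_min = 819/500 m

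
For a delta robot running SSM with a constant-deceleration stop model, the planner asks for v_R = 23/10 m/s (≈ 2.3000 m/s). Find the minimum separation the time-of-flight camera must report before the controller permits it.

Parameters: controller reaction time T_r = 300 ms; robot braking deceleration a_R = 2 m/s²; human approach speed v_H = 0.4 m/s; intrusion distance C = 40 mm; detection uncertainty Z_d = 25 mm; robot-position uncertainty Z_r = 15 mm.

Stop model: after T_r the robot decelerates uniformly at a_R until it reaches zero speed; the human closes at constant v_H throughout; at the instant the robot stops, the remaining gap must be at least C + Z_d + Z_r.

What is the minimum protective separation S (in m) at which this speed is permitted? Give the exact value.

stop time T_s = (23/10)/2 = 1.1500 s
robot covers v_R·T_r = 2.3000·0.3000 = 0.6900 m before braking
robot covers 2.3000·1.1500 − ½·2.0000·1.1500² = 1.3225 m while stopping
human closes 0.4000·1.4500 = 0.5800 m
C+Z_d+Z_r = 0.0400+0.0250+0.0150 = 0.0800 m
S_min ≈ 0.6900+1.3225+0.5800+0.0800  ⇒  S_min = 1069/400 m

S_min = 1069/400 m = 2.6725 m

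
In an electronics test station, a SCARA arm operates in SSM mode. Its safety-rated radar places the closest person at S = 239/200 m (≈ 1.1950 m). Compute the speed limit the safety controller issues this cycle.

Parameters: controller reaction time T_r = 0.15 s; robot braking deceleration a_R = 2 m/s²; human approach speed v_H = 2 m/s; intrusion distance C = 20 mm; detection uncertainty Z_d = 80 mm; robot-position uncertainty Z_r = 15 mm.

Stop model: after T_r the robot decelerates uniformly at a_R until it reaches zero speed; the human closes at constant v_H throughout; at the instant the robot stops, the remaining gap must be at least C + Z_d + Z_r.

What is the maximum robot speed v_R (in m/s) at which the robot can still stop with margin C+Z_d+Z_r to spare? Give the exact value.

collect terms ⇒ (1/4)·v_R² + (23/20)·v_R + (-39/50) = 0
  disc = (23/20)² − 4·(1/4)·(-39/50) = 841/400 ; √disc = 29/20
  v_R = (−(23/20) + 29/20) / (2·(1/4)) = 3/5 m/s
check:
stop time T_s = (3/5)/2 = 0.3000 s
reaction-phase robot travel = 0.6000·0.1500 = 0.0900 m
robot under decel: 0.6000²/(2·2.0000) = 0.0900 m
human closes 2.0000·0.4500 = 0.9000 m
residual clearance needed = 0.0200+0.0800+0.0150 = 0.1150 m
sum ≈ 0.0900+0.0900+0.9000+0.1150 ≈ 1.1950 m = S ✓

v_R_max = 3/5 m/s = 0.6000 m/s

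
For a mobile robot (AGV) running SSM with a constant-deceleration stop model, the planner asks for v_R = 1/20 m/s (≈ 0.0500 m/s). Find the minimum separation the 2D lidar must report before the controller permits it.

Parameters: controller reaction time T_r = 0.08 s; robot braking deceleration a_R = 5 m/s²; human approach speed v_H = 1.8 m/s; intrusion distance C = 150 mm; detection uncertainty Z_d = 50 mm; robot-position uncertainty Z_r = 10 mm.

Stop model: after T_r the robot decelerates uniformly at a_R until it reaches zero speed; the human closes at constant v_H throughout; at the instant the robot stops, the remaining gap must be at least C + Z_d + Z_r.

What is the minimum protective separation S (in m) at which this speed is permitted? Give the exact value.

S_min = 301/800 m = 0.3762 m

T_s = v_R/a_R = (1/20)/5 = 0.0100 s
robot in T_r: 0.0500·0.0800 = 0.0040 m
braking distance = 0.0500²/(2·5.0000) = 0.0003 m
human closes 1.8000·0.0900 = 0.1620 m
margins: 0.1500+0.0500+0.0100 = 0.2100 m
S_min ≈ 0.0040+0.0003+0.1620+0.2100  ⇒  S_min = 301/800 m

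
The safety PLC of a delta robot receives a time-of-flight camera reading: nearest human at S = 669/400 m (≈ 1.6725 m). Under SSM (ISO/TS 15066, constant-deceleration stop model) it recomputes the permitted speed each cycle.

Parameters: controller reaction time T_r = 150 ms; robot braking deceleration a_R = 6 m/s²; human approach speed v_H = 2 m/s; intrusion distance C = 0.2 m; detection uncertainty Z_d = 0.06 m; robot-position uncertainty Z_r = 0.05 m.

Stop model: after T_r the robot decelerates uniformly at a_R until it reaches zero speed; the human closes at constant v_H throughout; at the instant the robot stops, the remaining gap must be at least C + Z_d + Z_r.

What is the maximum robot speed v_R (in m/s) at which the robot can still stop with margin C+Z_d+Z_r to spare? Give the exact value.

collect terms ⇒ (1/12)·v_R² + (29/60)·v_R + (-17/16) = 0
  disc = (29/60)² − 4·(1/12)·(-17/16) = 529/900 ; √disc = 23/30
  v_R = (−(29/60) + 23/30) / (2·(1/12)) = 17/10 m/s
check:
T_s = v_R/a_R = (17/10)/6 = 0.2833 s
reaction-phase robot travel = 1.7000·0.1500 = 0.2550 m
robot under decel: 1.7000²/(2·6.0000) = 0.2408 m
human over T_r+T_s: 2.0000·(0.1500+0.2833) = 0.8667 m
margins: 0.2000+0.0600+0.0500 = 0.3100 m
sum ≈ 0.2550+0.2408+0.8667+0.3100 ≈ 1.6725 m = S ✓

v_R_max = 17/10 m/s = 1.7000 m/s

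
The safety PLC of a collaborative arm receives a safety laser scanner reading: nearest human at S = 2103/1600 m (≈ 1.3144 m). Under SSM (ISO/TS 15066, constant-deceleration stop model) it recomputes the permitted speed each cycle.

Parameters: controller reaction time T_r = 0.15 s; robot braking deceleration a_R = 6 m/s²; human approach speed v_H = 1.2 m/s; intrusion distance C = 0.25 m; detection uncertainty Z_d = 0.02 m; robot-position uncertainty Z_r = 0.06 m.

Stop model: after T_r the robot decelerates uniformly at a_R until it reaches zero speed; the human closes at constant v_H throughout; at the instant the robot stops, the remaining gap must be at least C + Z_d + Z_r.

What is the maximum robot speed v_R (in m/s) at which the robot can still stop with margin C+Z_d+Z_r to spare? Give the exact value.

v_R_max = 33/20 m/s = 1.6500 m/s

at the boundary: (1/12)·v² + (7/20)·v + (-1287/1600) = 0
  disc = (7/20)² − 4·(1/12)·(-1287/1600) = 25/64 ; √disc = 5/8
  v_R = (−(7/20) + 5/8) / (2·(1/12)) = 33/20 m/s
check:
braking lasts T_s = (33/20)/6 = 0.2750 s
reaction-phase robot travel = 1.6500·0.1500 = 0.2475 m
robot under decel: 1.6500²/(2·6.0000) = 0.2269 m
human closes 1.2000·0.4250 = 0.5100 m
margins: 0.2500+0.0200+0.0600 = 0.3300 m
sum ≈ 0.2475+0.2269+0.5100+0.3300 ≈ 1.3144 m = S ✓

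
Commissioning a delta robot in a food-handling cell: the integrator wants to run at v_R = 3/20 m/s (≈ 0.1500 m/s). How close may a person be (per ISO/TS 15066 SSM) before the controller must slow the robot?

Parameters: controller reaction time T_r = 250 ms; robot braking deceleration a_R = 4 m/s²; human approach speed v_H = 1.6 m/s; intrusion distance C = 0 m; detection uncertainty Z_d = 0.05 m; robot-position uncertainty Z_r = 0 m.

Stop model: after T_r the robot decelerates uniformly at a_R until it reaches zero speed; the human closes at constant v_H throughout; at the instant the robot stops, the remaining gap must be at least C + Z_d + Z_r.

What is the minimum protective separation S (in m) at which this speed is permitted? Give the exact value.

S_min = 1761/3200 m = 0.5503 m

T_s = v_R/a_R = (3/20)/4 = 0.0375 s
robot in T_r: 0.1500·0.2500 = 0.0375 m
robot under decel: 0.1500²/(2·4.0000) = 0.0028 m
human closes 1.6000·0.2875 = 0.4600 m
margins: 0.0000+0.0500+0.0000 = 0.0500 m
S_min ≈ 0.0375+0.0028+0.4600+0.0500  ⇒  S_min = 1761/3200 m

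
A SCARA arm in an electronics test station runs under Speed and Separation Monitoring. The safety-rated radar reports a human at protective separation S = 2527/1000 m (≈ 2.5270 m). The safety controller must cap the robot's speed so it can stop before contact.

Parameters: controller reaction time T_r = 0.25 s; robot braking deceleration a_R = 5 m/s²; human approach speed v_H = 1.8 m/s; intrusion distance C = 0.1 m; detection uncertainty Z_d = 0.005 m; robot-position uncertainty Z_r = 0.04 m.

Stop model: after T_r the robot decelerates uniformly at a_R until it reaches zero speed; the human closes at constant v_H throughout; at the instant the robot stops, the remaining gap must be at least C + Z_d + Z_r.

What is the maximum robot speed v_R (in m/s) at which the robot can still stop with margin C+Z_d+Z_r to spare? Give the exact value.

v_R_max = 23/10 m/s = 2.3000 m/s

quadratic (1/10)·v² + (61/100)·v + (-483/250) = 0
  disc = (61/100)² − 4·(1/10)·(-483/250) = 11449/10000 ; √disc = 107/100
  v_R = (−(61/100) + 107/100) / (2·(1/10)) = 23/10 m/s
check:
braking lasts T_s = (23/10)/5 = 0.4600 s
robot in T_r: 2.3000·0.2500 = 0.5750 m
robot covers 2.3000·0.4600 − ½·5.0000·0.4600² = 0.5290 m while stopping
person approaches 1.8000·(0.2500+0.4600) = 1.2780 m
C+Z_d+Z_r = 0.1000+0.0050+0.0400 = 0.1450 m
sum ≈ 0.5750+0.5290+1.2780+0.1450 ≈ 2.5270 m = S ✓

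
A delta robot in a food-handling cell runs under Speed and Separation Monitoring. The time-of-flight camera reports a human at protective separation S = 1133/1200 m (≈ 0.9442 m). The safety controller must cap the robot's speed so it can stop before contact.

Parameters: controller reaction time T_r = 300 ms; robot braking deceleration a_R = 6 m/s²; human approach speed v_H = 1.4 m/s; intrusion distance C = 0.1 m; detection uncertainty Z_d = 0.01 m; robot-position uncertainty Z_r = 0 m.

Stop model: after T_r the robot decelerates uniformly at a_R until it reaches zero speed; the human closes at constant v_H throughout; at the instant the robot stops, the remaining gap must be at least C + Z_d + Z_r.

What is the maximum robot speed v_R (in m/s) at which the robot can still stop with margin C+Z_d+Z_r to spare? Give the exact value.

v_R_max = 7/10 m/s = 0.7000 m/s

at the boundary: (1/12)·v² + (8/15)·v + (-497/1200) = 0
  disc = (8/15)² − 4·(1/12)·(-497/1200) = 169/400 ; √disc = 13/20
  v_R = (−(8/15) + 13/20) / (2·(1/12)) = 7/10 m/s
check:
braking lasts T_s = (7/10)/6 = 0.1167 s
robot covers v_R·T_r = 0.7000·0.3000 = 0.2100 m before braking
robot covers 0.7000·0.1167 − ½·6.0000·0.1167² = 0.0408 m while stopping
human over T_r+T_s: 1.4000·(0.3000+0.1167) = 0.5833 m
margins: 0.1000+0.0100+0.0000 = 0.1100 m
sum ≈ 0.2100+0.0408+0.5833+0.1100 ≈ 0.9442 m = S ✓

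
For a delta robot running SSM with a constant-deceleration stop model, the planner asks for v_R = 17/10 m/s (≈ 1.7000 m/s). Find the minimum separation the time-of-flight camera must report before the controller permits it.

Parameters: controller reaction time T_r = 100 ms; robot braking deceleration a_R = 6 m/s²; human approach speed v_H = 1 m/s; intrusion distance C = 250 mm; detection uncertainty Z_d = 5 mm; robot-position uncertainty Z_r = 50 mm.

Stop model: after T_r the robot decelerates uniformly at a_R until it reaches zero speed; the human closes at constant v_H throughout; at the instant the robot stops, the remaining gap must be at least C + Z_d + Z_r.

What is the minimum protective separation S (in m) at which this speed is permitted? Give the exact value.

stop time T_s = (17/10)/6 = 0.2833 s
robot covers v_R·T_r = 1.7000·0.1000 = 0.1700 m before braking
robot under decel: 1.7000²/(2·6.0000) = 0.2408 m
human over T_r+T_s: 1.0000·(0.1000+0.2833) = 0.3833 m
residual clearance needed = 0.2500+0.0050+0.0500 = 0.3050 m
S_min ≈ 0.1700+0.2408+0.3833+0.3050  ⇒  S_min = 1319/1200 m

S_min = 1319/1200 m = 1.0992 m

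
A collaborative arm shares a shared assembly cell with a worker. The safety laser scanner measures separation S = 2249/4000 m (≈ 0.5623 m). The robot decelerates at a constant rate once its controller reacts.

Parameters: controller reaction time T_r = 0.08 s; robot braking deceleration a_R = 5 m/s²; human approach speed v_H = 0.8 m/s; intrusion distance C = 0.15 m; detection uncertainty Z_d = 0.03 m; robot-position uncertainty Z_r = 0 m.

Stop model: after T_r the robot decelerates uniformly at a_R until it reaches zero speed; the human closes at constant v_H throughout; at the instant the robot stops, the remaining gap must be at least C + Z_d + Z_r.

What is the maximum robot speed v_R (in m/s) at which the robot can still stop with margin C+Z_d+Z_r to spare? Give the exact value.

at the boundary: (1/10)·v² + (6/25)·v + (-1273/4000) = 0
  disc = (6/25)² − 4·(1/10)·(-1273/4000) = 1849/10000 ; √disc = 43/100
  v_R = (−(6/25) + 43/100) / (2·(1/10)) = 19/20 m/s
check:
T_s = v_R/a_R = (19/20)/5 = 0.1900 s
robot covers v_R·T_r = 0.9500·0.0800 = 0.0760 m before braking
robot under decel: 0.9500²/(2·5.0000) = 0.0902 m
person approaches 0.8000·(0.0800+0.1900) = 0.2160 m
residual clearance needed = 0.1500+0.0300+0.0000 = 0.1800 m
sum ≈ 0.0760+0.0902+0.2160+0.1800 ≈ 0.5623 m = S ✓

v_R_max = 19/20 m/s = 0.9500 m/s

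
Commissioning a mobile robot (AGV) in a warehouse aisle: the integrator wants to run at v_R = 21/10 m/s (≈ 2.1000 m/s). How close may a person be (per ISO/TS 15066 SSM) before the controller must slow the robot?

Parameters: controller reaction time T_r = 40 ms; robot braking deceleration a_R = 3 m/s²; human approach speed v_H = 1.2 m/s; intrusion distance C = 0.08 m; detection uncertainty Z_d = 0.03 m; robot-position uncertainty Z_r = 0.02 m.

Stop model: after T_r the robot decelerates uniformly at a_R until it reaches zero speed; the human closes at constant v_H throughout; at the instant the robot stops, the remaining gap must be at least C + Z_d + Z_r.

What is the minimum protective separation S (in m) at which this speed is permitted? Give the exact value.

S_min = 1837/1000 m = 1.8370 m

T_s = v_R/a_R = (21/10)/3 = 0.7000 s
reaction-phase robot travel = 2.1000·0.0400 = 0.0840 m
robot under decel: 2.1000²/(2·3.0000) = 0.7350 m
human over T_r+T_s: 1.2000·(0.0400+0.7000) = 0.8880 m
C+Z_d+Z_r = 0.0800+0.0300+0.0200 = 0.1300 m
S_min ≈ 0.0840+0.7350+0.8880+0.1300  ⇒  S_min = 1837/1000 m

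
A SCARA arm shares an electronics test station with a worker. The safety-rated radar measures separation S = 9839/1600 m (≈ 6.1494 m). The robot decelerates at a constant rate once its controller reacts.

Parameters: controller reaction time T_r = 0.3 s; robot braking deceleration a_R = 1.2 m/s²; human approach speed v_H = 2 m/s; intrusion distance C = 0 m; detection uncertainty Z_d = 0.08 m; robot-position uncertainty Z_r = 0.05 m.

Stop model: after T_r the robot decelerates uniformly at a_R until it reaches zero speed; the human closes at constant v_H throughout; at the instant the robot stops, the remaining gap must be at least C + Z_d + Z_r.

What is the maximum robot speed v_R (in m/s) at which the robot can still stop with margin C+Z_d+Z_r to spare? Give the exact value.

collect terms ⇒ (5/12)·v_R² + (59/30)·v_R + (-8671/1600) = 0
  disc = (59/30)² − 4·(5/12)·(-8671/1600) = 185761/14400 ; √disc = 431/120
  v_R = (−(59/30) + 431/120) / (2·(5/12)) = 39/20 m/s
check:
stop time T_s = (39/20)/(6/5) = 1.6250 s
robot in T_r: 1.9500·0.3000 = 0.5850 m
braking distance = 1.9500²/(2·1.2000) = 1.5844 m
person approaches 2.0000·(0.3000+1.6250) = 3.8500 m
C+Z_d+Z_r = 0.0000+0.0800+0.0500 = 0.1300 m
sum ≈ 0.5850+1.5844+3.8500+0.1300 ≈ 6.1494 m = S ✓

v_R_max = 39/20 m/s = 1.9500 m/s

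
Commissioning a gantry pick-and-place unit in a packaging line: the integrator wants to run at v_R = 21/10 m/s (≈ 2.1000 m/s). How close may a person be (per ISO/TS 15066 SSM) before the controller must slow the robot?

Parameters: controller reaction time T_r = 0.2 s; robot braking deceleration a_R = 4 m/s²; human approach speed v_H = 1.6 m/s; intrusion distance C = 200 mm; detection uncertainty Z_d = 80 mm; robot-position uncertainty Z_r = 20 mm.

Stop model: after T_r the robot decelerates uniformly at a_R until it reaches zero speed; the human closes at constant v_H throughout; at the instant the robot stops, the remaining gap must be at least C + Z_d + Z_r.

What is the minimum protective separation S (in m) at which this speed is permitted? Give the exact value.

S_min = 389/160 m = 2.4312 m

braking lasts T_s = (21/10)/4 = 0.5250 s
robot covers v_R·T_r = 2.1000·0.2000 = 0.4200 m before braking
robot under decel: 2.1000²/(2·4.0000) = 0.5513 m
human over T_r+T_s: 1.6000·(0.2000+0.5250) = 1.1600 m
residual clearance needed = 0.2000+0.0800+0.0200 = 0.3000 m
S_min ≈ 0.4200+0.5513+1.1600+0.3000  ⇒  S_min = 389/160 m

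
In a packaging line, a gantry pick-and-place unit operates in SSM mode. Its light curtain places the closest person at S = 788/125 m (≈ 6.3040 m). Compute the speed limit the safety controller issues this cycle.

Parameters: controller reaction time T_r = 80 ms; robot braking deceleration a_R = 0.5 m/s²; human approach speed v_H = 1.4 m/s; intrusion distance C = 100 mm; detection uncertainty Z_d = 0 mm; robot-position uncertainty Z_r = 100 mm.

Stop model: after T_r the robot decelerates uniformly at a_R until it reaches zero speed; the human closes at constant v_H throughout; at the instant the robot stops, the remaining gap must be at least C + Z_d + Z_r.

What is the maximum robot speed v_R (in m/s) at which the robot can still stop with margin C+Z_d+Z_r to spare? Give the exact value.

at the boundary: (1)·v² + (72/25)·v + (-749/125) = 0
  disc = (72/25)² − 4·(1)·(-749/125) = 20164/625 ; √disc = 142/25
  v_R = (−(72/25) + 142/25) / (2·(1)) = 7/5 m/s
check:
T_s = v_R/a_R = (7/5)/(1/2) = 2.8000 s
robot in T_r: 1.4000·0.0800 = 0.1120 m
robot under decel: 1.4000²/(2·0.5000) = 1.9600 m
human over T_r+T_s: 1.4000·(0.0800+2.8000) = 4.0320 m
residual clearance needed = 0.1000+0.0000+0.1000 = 0.2000 m
sum ≈ 0.1120+1.9600+4.0320+0.2000 ≈ 6.3040 m = S ✓

v_R_max = 7/5 m/s = 1.4000 m/s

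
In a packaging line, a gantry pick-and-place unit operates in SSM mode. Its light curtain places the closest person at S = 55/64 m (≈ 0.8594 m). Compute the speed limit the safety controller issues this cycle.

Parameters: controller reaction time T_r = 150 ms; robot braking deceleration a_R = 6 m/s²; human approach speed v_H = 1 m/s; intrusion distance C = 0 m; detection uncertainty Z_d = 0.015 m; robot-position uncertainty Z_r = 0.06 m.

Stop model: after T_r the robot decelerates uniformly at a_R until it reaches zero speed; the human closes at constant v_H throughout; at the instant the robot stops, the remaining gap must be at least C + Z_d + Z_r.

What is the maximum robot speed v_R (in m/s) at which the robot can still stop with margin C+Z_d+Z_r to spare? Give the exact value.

v_R_max = 29/20 m/s = 1.4500 m/s

quadratic (1/12)·v² + (19/60)·v + (-203/320) = 0
  disc = (19/60)² − 4·(1/12)·(-203/320) = 4489/14400 ; √disc = 67/120
  v_R = (−(19/60) + 67/120) / (2·(1/12)) = 29/20 m/s
check:
braking lasts T_s = (29/20)/6 = 0.2417 s
robot in T_r: 1.4500·0.1500 = 0.2175 m
robot covers 1.4500·0.2417 − ½·6.0000·0.2417² = 0.1752 m while stopping
human closes 1.0000·0.3917 = 0.3917 m
residual clearance needed = 0.0000+0.0150+0.0600 = 0.0750 m
sum ≈ 0.2175+0.1752+0.3917+0.0750 ≈ 0.8594 m = S ✓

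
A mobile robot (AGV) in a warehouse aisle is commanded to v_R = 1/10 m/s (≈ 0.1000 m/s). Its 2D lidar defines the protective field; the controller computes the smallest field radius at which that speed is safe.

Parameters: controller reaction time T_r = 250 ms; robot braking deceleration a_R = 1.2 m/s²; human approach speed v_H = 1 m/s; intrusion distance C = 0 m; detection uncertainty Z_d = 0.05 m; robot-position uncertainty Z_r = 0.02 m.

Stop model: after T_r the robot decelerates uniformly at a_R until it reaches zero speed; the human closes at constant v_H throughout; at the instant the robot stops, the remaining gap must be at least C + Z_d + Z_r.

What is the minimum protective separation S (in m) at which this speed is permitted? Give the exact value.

S_min = 173/400 m = 0.4325 m

braking lasts T_s = (1/10)/(6/5) = 0.0833 s
robot covers v_R·T_r = 0.1000·0.2500 = 0.0250 m before braking
robot covers 0.1000·0.0833 − ½·1.2000·0.0833² = 0.0042 m while stopping
human closes 1.0000·0.3333 = 0.3333 m
residual clearance needed = 0.0000+0.0500+0.0200 = 0.0700 m
S_min ≈ 0.0250+0.0042+0.3333+0.0700  ⇒  S_min = 173/400 m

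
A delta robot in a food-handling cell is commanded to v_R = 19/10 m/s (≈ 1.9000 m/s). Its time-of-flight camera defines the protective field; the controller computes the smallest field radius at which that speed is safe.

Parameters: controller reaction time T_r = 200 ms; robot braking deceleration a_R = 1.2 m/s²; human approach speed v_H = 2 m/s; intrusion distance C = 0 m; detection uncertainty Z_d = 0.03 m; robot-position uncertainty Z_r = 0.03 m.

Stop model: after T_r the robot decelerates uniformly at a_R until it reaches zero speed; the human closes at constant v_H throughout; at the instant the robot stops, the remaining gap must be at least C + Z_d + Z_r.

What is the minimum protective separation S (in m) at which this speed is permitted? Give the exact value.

S_min = 6613/1200 m = 5.5108 m

stop time T_s = (19/10)/(6/5) = 1.5833 s
robot covers v_R·T_r = 1.9000·0.2000 = 0.3800 m before braking
robot under decel: 1.9000²/(2·1.2000) = 1.5042 m
human closes 2.0000·1.7833 = 3.5667 m
margins: 0.0000+0.0300+0.0300 = 0.0600 m
S_min ≈ 0.3800+1.5042+3.5667+0.0600  ⇒  S_min = 6613/1200 m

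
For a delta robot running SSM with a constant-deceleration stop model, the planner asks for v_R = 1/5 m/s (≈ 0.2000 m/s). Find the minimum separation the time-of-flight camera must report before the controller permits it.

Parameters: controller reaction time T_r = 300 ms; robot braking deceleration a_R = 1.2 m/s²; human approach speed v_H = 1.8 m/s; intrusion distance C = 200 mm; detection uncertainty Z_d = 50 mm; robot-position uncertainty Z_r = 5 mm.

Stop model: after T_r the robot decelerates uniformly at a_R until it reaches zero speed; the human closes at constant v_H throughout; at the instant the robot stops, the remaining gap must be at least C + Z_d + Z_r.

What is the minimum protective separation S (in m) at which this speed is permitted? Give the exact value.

S_min = 703/600 m = 1.1717 m

braking lasts T_s = (1/5)/(6/5) = 0.1667 s
robot in T_r: 0.2000·0.3000 = 0.0600 m
braking distance = 0.2000²/(2·1.2000) = 0.0167 m
human over T_r+T_s: 1.8000·(0.3000+0.1667) = 0.8400 m
C+Z_d+Z_r = 0.2000+0.0500+0.0050 = 0.2550 m
S_min ≈ 0.0600+0.0167+0.8400+0.2550  ⇒  S_min = 703/600 m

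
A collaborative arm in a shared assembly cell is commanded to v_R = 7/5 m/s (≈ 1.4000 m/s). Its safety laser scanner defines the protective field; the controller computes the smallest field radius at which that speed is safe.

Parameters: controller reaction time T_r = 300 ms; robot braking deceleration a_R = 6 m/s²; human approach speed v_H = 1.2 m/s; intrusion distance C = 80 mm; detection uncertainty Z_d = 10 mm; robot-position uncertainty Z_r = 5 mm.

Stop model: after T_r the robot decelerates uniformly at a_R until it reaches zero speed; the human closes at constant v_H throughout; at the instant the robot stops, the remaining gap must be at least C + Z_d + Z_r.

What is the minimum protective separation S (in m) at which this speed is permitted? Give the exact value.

S_min = 791/600 m = 1.3183 m

braking lasts T_s = (7/5)/6 = 0.2333 s
reaction-phase robot travel = 1.4000·0.3000 = 0.4200 m
braking distance = 1.4000²/(2·6.0000) = 0.1633 m
human over T_r+T_s: 1.2000·(0.3000+0.2333) = 0.6400 m
residual clearance needed = 0.0800+0.0100+0.0050 = 0.0950 m
S_min ≈ 0.4200+0.1633+0.6400+0.0950  ⇒  S_min = 791/600 m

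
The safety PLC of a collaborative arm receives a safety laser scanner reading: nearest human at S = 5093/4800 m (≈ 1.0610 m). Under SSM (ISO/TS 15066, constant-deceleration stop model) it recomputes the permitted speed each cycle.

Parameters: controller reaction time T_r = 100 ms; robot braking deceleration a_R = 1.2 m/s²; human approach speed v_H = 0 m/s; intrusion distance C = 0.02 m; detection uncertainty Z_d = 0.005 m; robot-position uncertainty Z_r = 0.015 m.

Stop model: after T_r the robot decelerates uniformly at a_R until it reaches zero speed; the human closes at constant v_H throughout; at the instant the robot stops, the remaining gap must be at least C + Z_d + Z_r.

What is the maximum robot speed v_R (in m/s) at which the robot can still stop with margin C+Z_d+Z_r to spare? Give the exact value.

at the boundary: (5/12)·v² + (1/10)·v + (-4901/4800) = 0
  disc = (1/10)² − 4·(5/12)·(-4901/4800) = 24649/14400 ; √disc = 157/120
  v_R = (−(1/10) + 157/120) / (2·(5/12)) = 29/20 m/s
check:
T_s = v_R/a_R = (29/20)/(6/5) = 1.2083 s
robot covers v_R·T_r = 1.4500·0.1000 = 0.1450 m before braking
robot under decel: 1.4500²/(2·1.2000) = 0.8760 m
human over T_r+T_s: 0.0000·(0.1000+1.2083) = 0.0000 m
margins: 0.0200+0.0050+0.0150 = 0.0400 m
sum ≈ 0.1450+0.8760+0.0000+0.0400 ≈ 1.0610 m = S ✓

v_R_max = 29/20 m/s = 1.4500 m/s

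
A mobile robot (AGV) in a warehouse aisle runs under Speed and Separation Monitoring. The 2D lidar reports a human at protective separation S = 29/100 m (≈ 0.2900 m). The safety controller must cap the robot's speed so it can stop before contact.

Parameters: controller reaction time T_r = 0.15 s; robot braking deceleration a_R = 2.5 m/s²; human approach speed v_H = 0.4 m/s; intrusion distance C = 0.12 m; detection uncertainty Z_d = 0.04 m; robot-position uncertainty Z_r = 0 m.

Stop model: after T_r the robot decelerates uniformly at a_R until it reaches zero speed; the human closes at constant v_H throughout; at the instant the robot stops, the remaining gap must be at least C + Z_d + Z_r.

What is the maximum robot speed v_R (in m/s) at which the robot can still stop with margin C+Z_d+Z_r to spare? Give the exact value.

quadratic (1/5)·v² + (31/100)·v + (-7/100) = 0
  disc = (31/100)² − 4·(1/5)·(-7/100) = 1521/10000 ; √disc = 39/100
  v_R = (−(31/100) + 39/100) / (2·(1/5)) = 1/5 m/s
check:
T_s = v_R/a_R = (1/5)/(5/2) = 0.0800 s
robot covers v_R·T_r = 0.2000·0.1500 = 0.0300 m before braking
robot under decel: 0.2000²/(2·2.5000) = 0.0080 m
human closes 0.4000·0.2300 = 0.0920 m
C+Z_d+Z_r = 0.1200+0.0400+0.0000 = 0.1600 m
sum ≈ 0.0300+0.0080+0.0920+0.1600 ≈ 0.2900 m = S ✓

v_R_max = 1/5 m/s = 0.2000 m/s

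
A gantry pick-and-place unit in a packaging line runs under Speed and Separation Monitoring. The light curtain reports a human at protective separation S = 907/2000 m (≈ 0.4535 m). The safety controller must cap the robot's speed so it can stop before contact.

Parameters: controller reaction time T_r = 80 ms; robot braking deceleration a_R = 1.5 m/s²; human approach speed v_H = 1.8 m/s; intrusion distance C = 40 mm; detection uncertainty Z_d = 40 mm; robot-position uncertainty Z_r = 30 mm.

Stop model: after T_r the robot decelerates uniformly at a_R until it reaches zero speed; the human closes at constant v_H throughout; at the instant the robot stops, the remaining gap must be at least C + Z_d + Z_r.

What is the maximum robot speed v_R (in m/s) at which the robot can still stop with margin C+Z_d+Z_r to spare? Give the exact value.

quadratic (1/3)·v² + (32/25)·v + (-399/2000) = 0
  disc = (32/25)² − 4·(1/3)·(-399/2000) = 4761/2500 ; √disc = 69/50
  v_R = (−(32/25) + 69/50) / (2·(1/3)) = 3/20 m/s
check:
braking lasts T_s = (3/20)/(3/2) = 0.1000 s
robot in T_r: 0.1500·0.0800 = 0.0120 m
braking distance = 0.1500²/(2·1.5000) = 0.0075 m
person approaches 1.8000·(0.0800+0.1000) = 0.3240 m
margins: 0.0400+0.0400+0.0300 = 0.1100 m
sum ≈ 0.0120+0.0075+0.3240+0.1100 ≈ 0.4535 m = S ✓

v_R_max = 3/20 m/s = 0.1500 m/s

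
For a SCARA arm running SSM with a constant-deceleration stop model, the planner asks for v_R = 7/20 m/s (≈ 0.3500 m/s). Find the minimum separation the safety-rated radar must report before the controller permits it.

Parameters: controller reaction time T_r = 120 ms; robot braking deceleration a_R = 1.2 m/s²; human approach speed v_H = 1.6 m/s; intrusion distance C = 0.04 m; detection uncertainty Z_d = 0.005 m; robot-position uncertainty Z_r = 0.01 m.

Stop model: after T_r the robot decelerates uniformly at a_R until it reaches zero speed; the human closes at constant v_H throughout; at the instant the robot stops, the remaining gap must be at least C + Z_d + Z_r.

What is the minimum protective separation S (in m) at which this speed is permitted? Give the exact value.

S_min = 19361/24000 m = 0.8067 m

T_s = v_R/a_R = (7/20)/(6/5) = 0.2917 s
robot covers v_R·T_r = 0.3500·0.1200 = 0.0420 m before braking
robot covers 0.3500·0.2917 − ½·1.2000·0.2917² = 0.0510 m while stopping
human closes 1.6000·0.4117 = 0.6587 m
C+Z_d+Z_r = 0.0400+0.0050+0.0100 = 0.0550 m
S_min ≈ 0.0420+0.0510+0.6587+0.0550  ⇒  S_min = 19361/24000 m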